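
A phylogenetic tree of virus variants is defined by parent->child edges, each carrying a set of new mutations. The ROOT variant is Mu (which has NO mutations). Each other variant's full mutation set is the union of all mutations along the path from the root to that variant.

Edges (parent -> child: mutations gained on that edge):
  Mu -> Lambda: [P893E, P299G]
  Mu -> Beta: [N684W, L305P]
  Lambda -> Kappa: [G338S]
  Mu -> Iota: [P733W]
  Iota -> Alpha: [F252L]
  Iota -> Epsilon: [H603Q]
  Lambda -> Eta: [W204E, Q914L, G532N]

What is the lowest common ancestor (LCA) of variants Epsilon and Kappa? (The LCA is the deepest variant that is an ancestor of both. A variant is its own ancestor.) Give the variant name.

Path from root to Epsilon: Mu -> Iota -> Epsilon
  ancestors of Epsilon: {Mu, Iota, Epsilon}
Path from root to Kappa: Mu -> Lambda -> Kappa
  ancestors of Kappa: {Mu, Lambda, Kappa}
Common ancestors: {Mu}
Walk up from Kappa: Kappa (not in ancestors of Epsilon), Lambda (not in ancestors of Epsilon), Mu (in ancestors of Epsilon)
Deepest common ancestor (LCA) = Mu

Answer: Mu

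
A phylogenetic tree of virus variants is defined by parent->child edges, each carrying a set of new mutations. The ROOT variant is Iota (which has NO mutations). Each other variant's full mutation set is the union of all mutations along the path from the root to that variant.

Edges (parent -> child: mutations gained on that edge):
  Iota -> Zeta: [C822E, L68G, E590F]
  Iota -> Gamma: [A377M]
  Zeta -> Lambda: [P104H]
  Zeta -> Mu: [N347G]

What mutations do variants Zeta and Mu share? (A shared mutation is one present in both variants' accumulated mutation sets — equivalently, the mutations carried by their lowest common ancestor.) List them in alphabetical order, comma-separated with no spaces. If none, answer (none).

Answer: C822E,E590F,L68G

Derivation:
Accumulating mutations along path to Zeta:
  At Iota: gained [] -> total []
  At Zeta: gained ['C822E', 'L68G', 'E590F'] -> total ['C822E', 'E590F', 'L68G']
Mutations(Zeta) = ['C822E', 'E590F', 'L68G']
Accumulating mutations along path to Mu:
  At Iota: gained [] -> total []
  At Zeta: gained ['C822E', 'L68G', 'E590F'] -> total ['C822E', 'E590F', 'L68G']
  At Mu: gained ['N347G'] -> total ['C822E', 'E590F', 'L68G', 'N347G']
Mutations(Mu) = ['C822E', 'E590F', 'L68G', 'N347G']
Intersection: ['C822E', 'E590F', 'L68G'] ∩ ['C822E', 'E590F', 'L68G', 'N347G'] = ['C822E', 'E590F', 'L68G']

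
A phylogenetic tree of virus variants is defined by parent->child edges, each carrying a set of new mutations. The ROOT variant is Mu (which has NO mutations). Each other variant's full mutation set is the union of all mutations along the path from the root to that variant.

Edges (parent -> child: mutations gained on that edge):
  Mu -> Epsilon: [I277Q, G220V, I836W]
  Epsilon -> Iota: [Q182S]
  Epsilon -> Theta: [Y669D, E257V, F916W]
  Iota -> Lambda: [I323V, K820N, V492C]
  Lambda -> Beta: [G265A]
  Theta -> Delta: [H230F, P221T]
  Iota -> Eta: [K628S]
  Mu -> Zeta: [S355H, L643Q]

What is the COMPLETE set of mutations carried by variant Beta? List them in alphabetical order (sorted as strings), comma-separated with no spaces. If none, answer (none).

At Mu: gained [] -> total []
At Epsilon: gained ['I277Q', 'G220V', 'I836W'] -> total ['G220V', 'I277Q', 'I836W']
At Iota: gained ['Q182S'] -> total ['G220V', 'I277Q', 'I836W', 'Q182S']
At Lambda: gained ['I323V', 'K820N', 'V492C'] -> total ['G220V', 'I277Q', 'I323V', 'I836W', 'K820N', 'Q182S', 'V492C']
At Beta: gained ['G265A'] -> total ['G220V', 'G265A', 'I277Q', 'I323V', 'I836W', 'K820N', 'Q182S', 'V492C']

Answer: G220V,G265A,I277Q,I323V,I836W,K820N,Q182S,V492C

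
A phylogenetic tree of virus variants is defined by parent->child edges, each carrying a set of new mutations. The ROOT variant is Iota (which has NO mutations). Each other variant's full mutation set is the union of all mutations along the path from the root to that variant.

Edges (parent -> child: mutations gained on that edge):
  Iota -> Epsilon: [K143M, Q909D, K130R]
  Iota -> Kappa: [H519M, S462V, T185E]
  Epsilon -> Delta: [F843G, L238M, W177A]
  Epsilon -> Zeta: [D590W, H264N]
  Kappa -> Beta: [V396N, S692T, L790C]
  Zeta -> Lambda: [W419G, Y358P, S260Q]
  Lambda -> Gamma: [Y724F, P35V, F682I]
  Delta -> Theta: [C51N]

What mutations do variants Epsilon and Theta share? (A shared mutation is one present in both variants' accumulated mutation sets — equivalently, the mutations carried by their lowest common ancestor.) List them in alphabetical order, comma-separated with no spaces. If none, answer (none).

Answer: K130R,K143M,Q909D

Derivation:
Accumulating mutations along path to Epsilon:
  At Iota: gained [] -> total []
  At Epsilon: gained ['K143M', 'Q909D', 'K130R'] -> total ['K130R', 'K143M', 'Q909D']
Mutations(Epsilon) = ['K130R', 'K143M', 'Q909D']
Accumulating mutations along path to Theta:
  At Iota: gained [] -> total []
  At Epsilon: gained ['K143M', 'Q909D', 'K130R'] -> total ['K130R', 'K143M', 'Q909D']
  At Delta: gained ['F843G', 'L238M', 'W177A'] -> total ['F843G', 'K130R', 'K143M', 'L238M', 'Q909D', 'W177A']
  At Theta: gained ['C51N'] -> total ['C51N', 'F843G', 'K130R', 'K143M', 'L238M', 'Q909D', 'W177A']
Mutations(Theta) = ['C51N', 'F843G', 'K130R', 'K143M', 'L238M', 'Q909D', 'W177A']
Intersection: ['K130R', 'K143M', 'Q909D'] ∩ ['C51N', 'F843G', 'K130R', 'K143M', 'L238M', 'Q909D', 'W177A'] = ['K130R', 'K143M', 'Q909D']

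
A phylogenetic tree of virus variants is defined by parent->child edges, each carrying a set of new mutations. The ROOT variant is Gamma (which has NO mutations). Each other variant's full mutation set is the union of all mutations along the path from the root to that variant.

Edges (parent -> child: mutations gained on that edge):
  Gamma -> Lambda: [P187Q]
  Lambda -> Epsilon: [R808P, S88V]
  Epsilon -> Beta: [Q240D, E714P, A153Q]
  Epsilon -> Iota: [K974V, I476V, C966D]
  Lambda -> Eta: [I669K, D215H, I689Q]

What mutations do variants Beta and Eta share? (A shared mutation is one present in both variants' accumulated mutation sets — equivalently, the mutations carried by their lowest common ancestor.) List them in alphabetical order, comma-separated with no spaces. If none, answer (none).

Answer: P187Q

Derivation:
Accumulating mutations along path to Beta:
  At Gamma: gained [] -> total []
  At Lambda: gained ['P187Q'] -> total ['P187Q']
  At Epsilon: gained ['R808P', 'S88V'] -> total ['P187Q', 'R808P', 'S88V']
  At Beta: gained ['Q240D', 'E714P', 'A153Q'] -> total ['A153Q', 'E714P', 'P187Q', 'Q240D', 'R808P', 'S88V']
Mutations(Beta) = ['A153Q', 'E714P', 'P187Q', 'Q240D', 'R808P', 'S88V']
Accumulating mutations along path to Eta:
  At Gamma: gained [] -> total []
  At Lambda: gained ['P187Q'] -> total ['P187Q']
  At Eta: gained ['I669K', 'D215H', 'I689Q'] -> total ['D215H', 'I669K', 'I689Q', 'P187Q']
Mutations(Eta) = ['D215H', 'I669K', 'I689Q', 'P187Q']
Intersection: ['A153Q', 'E714P', 'P187Q', 'Q240D', 'R808P', 'S88V'] ∩ ['D215H', 'I669K', 'I689Q', 'P187Q'] = ['P187Q']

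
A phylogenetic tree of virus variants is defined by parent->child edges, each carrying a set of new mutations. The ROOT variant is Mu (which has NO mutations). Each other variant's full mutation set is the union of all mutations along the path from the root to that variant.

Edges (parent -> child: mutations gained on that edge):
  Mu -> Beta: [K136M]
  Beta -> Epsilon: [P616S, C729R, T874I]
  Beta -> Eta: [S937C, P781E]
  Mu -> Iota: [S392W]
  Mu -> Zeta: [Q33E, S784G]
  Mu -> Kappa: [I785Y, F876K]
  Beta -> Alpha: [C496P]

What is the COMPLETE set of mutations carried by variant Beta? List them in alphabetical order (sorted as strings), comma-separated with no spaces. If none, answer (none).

At Mu: gained [] -> total []
At Beta: gained ['K136M'] -> total ['K136M']

Answer: K136M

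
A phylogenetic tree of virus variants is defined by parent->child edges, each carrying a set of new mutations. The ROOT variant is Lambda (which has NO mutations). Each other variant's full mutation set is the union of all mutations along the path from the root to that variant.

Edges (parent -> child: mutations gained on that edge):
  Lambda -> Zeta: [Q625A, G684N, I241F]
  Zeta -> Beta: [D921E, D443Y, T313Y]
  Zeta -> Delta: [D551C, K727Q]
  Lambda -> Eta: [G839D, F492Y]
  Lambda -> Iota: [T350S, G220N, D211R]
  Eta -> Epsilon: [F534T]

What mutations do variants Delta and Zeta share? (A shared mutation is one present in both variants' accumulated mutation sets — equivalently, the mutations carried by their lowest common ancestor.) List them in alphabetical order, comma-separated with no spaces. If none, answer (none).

Answer: G684N,I241F,Q625A

Derivation:
Accumulating mutations along path to Delta:
  At Lambda: gained [] -> total []
  At Zeta: gained ['Q625A', 'G684N', 'I241F'] -> total ['G684N', 'I241F', 'Q625A']
  At Delta: gained ['D551C', 'K727Q'] -> total ['D551C', 'G684N', 'I241F', 'K727Q', 'Q625A']
Mutations(Delta) = ['D551C', 'G684N', 'I241F', 'K727Q', 'Q625A']
Accumulating mutations along path to Zeta:
  At Lambda: gained [] -> total []
  At Zeta: gained ['Q625A', 'G684N', 'I241F'] -> total ['G684N', 'I241F', 'Q625A']
Mutations(Zeta) = ['G684N', 'I241F', 'Q625A']
Intersection: ['D551C', 'G684N', 'I241F', 'K727Q', 'Q625A'] ∩ ['G684N', 'I241F', 'Q625A'] = ['G684N', 'I241F', 'Q625A']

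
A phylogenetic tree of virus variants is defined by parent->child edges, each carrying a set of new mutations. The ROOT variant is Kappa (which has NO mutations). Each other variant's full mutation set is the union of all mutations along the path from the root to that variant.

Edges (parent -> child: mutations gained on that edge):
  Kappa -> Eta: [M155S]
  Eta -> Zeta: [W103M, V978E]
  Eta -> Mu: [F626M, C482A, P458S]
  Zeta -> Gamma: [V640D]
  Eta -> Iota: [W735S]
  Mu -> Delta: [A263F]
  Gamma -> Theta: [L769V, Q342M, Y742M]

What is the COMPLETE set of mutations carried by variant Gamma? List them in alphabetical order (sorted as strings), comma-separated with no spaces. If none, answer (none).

Answer: M155S,V640D,V978E,W103M

Derivation:
At Kappa: gained [] -> total []
At Eta: gained ['M155S'] -> total ['M155S']
At Zeta: gained ['W103M', 'V978E'] -> total ['M155S', 'V978E', 'W103M']
At Gamma: gained ['V640D'] -> total ['M155S', 'V640D', 'V978E', 'W103M']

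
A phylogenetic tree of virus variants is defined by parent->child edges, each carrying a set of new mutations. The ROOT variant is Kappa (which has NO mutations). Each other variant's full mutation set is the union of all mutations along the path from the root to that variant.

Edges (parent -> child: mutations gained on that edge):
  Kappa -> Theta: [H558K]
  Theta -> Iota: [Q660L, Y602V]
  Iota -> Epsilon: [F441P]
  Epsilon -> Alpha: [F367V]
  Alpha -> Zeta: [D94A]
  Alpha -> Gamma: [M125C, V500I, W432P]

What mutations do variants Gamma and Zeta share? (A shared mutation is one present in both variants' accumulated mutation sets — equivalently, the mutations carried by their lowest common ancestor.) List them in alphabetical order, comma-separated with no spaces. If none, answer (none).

Accumulating mutations along path to Gamma:
  At Kappa: gained [] -> total []
  At Theta: gained ['H558K'] -> total ['H558K']
  At Iota: gained ['Q660L', 'Y602V'] -> total ['H558K', 'Q660L', 'Y602V']
  At Epsilon: gained ['F441P'] -> total ['F441P', 'H558K', 'Q660L', 'Y602V']
  At Alpha: gained ['F367V'] -> total ['F367V', 'F441P', 'H558K', 'Q660L', 'Y602V']
  At Gamma: gained ['M125C', 'V500I', 'W432P'] -> total ['F367V', 'F441P', 'H558K', 'M125C', 'Q660L', 'V500I', 'W432P', 'Y602V']
Mutations(Gamma) = ['F367V', 'F441P', 'H558K', 'M125C', 'Q660L', 'V500I', 'W432P', 'Y602V']
Accumulating mutations along path to Zeta:
  At Kappa: gained [] -> total []
  At Theta: gained ['H558K'] -> total ['H558K']
  At Iota: gained ['Q660L', 'Y602V'] -> total ['H558K', 'Q660L', 'Y602V']
  At Epsilon: gained ['F441P'] -> total ['F441P', 'H558K', 'Q660L', 'Y602V']
  At Alpha: gained ['F367V'] -> total ['F367V', 'F441P', 'H558K', 'Q660L', 'Y602V']
  At Zeta: gained ['D94A'] -> total ['D94A', 'F367V', 'F441P', 'H558K', 'Q660L', 'Y602V']
Mutations(Zeta) = ['D94A', 'F367V', 'F441P', 'H558K', 'Q660L', 'Y602V']
Intersection: ['F367V', 'F441P', 'H558K', 'M125C', 'Q660L', 'V500I', 'W432P', 'Y602V'] ∩ ['D94A', 'F367V', 'F441P', 'H558K', 'Q660L', 'Y602V'] = ['F367V', 'F441P', 'H558K', 'Q660L', 'Y602V']

Answer: F367V,F441P,H558K,Q660L,Y602V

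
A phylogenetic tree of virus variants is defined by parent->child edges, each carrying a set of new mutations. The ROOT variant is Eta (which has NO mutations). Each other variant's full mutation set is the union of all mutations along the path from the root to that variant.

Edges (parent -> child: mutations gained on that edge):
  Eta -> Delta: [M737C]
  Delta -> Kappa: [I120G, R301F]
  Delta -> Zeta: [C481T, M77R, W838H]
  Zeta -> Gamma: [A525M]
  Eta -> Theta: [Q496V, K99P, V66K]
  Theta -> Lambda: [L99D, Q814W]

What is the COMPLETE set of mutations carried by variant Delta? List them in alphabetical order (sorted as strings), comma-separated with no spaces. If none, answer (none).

At Eta: gained [] -> total []
At Delta: gained ['M737C'] -> total ['M737C']

Answer: M737C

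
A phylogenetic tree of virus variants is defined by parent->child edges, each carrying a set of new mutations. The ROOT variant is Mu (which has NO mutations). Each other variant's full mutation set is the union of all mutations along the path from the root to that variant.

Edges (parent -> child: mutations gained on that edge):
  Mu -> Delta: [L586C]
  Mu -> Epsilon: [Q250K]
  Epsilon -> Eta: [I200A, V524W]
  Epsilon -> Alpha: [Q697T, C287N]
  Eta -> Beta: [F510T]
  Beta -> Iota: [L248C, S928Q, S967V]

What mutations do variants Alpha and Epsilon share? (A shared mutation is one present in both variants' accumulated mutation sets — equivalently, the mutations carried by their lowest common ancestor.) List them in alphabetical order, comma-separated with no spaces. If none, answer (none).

Accumulating mutations along path to Alpha:
  At Mu: gained [] -> total []
  At Epsilon: gained ['Q250K'] -> total ['Q250K']
  At Alpha: gained ['Q697T', 'C287N'] -> total ['C287N', 'Q250K', 'Q697T']
Mutations(Alpha) = ['C287N', 'Q250K', 'Q697T']
Accumulating mutations along path to Epsilon:
  At Mu: gained [] -> total []
  At Epsilon: gained ['Q250K'] -> total ['Q250K']
Mutations(Epsilon) = ['Q250K']
Intersection: ['C287N', 'Q250K', 'Q697T'] ∩ ['Q250K'] = ['Q250K']

Answer: Q250K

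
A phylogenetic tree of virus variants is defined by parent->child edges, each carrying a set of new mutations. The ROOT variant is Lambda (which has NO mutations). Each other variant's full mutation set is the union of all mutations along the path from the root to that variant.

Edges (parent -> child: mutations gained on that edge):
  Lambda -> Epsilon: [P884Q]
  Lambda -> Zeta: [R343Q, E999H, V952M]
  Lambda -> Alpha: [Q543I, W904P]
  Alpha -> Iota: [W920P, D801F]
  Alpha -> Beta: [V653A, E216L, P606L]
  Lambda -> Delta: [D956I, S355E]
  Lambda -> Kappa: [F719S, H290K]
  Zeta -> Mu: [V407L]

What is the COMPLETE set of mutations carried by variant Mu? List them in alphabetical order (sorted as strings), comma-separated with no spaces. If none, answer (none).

Answer: E999H,R343Q,V407L,V952M

Derivation:
At Lambda: gained [] -> total []
At Zeta: gained ['R343Q', 'E999H', 'V952M'] -> total ['E999H', 'R343Q', 'V952M']
At Mu: gained ['V407L'] -> total ['E999H', 'R343Q', 'V407L', 'V952M']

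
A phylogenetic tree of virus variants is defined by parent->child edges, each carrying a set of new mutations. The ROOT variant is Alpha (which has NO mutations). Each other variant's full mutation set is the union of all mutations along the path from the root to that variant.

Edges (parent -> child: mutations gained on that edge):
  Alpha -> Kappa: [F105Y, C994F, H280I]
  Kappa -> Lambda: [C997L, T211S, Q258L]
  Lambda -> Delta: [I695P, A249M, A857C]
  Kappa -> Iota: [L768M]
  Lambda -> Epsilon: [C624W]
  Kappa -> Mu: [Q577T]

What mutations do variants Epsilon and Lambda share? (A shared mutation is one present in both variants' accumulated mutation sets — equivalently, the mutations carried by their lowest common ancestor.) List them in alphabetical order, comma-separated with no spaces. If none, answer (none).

Answer: C994F,C997L,F105Y,H280I,Q258L,T211S

Derivation:
Accumulating mutations along path to Epsilon:
  At Alpha: gained [] -> total []
  At Kappa: gained ['F105Y', 'C994F', 'H280I'] -> total ['C994F', 'F105Y', 'H280I']
  At Lambda: gained ['C997L', 'T211S', 'Q258L'] -> total ['C994F', 'C997L', 'F105Y', 'H280I', 'Q258L', 'T211S']
  At Epsilon: gained ['C624W'] -> total ['C624W', 'C994F', 'C997L', 'F105Y', 'H280I', 'Q258L', 'T211S']
Mutations(Epsilon) = ['C624W', 'C994F', 'C997L', 'F105Y', 'H280I', 'Q258L', 'T211S']
Accumulating mutations along path to Lambda:
  At Alpha: gained [] -> total []
  At Kappa: gained ['F105Y', 'C994F', 'H280I'] -> total ['C994F', 'F105Y', 'H280I']
  At Lambda: gained ['C997L', 'T211S', 'Q258L'] -> total ['C994F', 'C997L', 'F105Y', 'H280I', 'Q258L', 'T211S']
Mutations(Lambda) = ['C994F', 'C997L', 'F105Y', 'H280I', 'Q258L', 'T211S']
Intersection: ['C624W', 'C994F', 'C997L', 'F105Y', 'H280I', 'Q258L', 'T211S'] ∩ ['C994F', 'C997L', 'F105Y', 'H280I', 'Q258L', 'T211S'] = ['C994F', 'C997L', 'F105Y', 'H280I', 'Q258L', 'T211S']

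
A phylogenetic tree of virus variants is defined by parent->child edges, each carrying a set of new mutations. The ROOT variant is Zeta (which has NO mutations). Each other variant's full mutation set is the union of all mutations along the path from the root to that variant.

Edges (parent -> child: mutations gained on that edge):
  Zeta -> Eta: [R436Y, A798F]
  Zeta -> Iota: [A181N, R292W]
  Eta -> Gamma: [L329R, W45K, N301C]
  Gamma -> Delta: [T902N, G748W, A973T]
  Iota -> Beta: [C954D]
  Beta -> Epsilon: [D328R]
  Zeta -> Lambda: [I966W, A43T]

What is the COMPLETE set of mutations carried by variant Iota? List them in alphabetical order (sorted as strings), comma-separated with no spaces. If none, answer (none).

At Zeta: gained [] -> total []
At Iota: gained ['A181N', 'R292W'] -> total ['A181N', 'R292W']

Answer: A181N,R292W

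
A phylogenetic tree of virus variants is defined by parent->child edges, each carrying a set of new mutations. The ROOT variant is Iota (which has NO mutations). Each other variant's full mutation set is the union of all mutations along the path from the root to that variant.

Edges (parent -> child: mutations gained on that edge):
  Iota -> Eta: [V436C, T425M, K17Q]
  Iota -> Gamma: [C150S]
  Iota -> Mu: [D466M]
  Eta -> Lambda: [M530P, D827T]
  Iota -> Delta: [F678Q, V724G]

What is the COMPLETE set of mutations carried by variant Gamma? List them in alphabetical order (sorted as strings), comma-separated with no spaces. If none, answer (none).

At Iota: gained [] -> total []
At Gamma: gained ['C150S'] -> total ['C150S']

Answer: C150S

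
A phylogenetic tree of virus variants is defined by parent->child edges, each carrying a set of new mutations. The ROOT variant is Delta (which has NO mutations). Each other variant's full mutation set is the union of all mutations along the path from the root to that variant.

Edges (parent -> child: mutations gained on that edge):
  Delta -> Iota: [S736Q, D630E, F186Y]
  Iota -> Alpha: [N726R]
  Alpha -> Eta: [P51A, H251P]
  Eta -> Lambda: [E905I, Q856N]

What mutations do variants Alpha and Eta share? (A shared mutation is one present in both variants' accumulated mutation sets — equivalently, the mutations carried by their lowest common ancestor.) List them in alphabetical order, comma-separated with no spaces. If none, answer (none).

Accumulating mutations along path to Alpha:
  At Delta: gained [] -> total []
  At Iota: gained ['S736Q', 'D630E', 'F186Y'] -> total ['D630E', 'F186Y', 'S736Q']
  At Alpha: gained ['N726R'] -> total ['D630E', 'F186Y', 'N726R', 'S736Q']
Mutations(Alpha) = ['D630E', 'F186Y', 'N726R', 'S736Q']
Accumulating mutations along path to Eta:
  At Delta: gained [] -> total []
  At Iota: gained ['S736Q', 'D630E', 'F186Y'] -> total ['D630E', 'F186Y', 'S736Q']
  At Alpha: gained ['N726R'] -> total ['D630E', 'F186Y', 'N726R', 'S736Q']
  At Eta: gained ['P51A', 'H251P'] -> total ['D630E', 'F186Y', 'H251P', 'N726R', 'P51A', 'S736Q']
Mutations(Eta) = ['D630E', 'F186Y', 'H251P', 'N726R', 'P51A', 'S736Q']
Intersection: ['D630E', 'F186Y', 'N726R', 'S736Q'] ∩ ['D630E', 'F186Y', 'H251P', 'N726R', 'P51A', 'S736Q'] = ['D630E', 'F186Y', 'N726R', 'S736Q']

Answer: D630E,F186Y,N726R,S736Q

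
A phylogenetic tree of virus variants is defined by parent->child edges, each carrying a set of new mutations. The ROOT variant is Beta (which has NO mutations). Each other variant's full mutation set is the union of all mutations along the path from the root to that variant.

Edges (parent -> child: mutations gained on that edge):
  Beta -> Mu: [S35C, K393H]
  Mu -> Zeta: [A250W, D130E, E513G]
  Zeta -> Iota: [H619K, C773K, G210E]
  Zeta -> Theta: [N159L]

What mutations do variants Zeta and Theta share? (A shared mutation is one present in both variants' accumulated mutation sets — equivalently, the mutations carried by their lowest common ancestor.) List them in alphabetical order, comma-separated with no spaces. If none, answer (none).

Answer: A250W,D130E,E513G,K393H,S35C

Derivation:
Accumulating mutations along path to Zeta:
  At Beta: gained [] -> total []
  At Mu: gained ['S35C', 'K393H'] -> total ['K393H', 'S35C']
  At Zeta: gained ['A250W', 'D130E', 'E513G'] -> total ['A250W', 'D130E', 'E513G', 'K393H', 'S35C']
Mutations(Zeta) = ['A250W', 'D130E', 'E513G', 'K393H', 'S35C']
Accumulating mutations along path to Theta:
  At Beta: gained [] -> total []
  At Mu: gained ['S35C', 'K393H'] -> total ['K393H', 'S35C']
  At Zeta: gained ['A250W', 'D130E', 'E513G'] -> total ['A250W', 'D130E', 'E513G', 'K393H', 'S35C']
  At Theta: gained ['N159L'] -> total ['A250W', 'D130E', 'E513G', 'K393H', 'N159L', 'S35C']
Mutations(Theta) = ['A250W', 'D130E', 'E513G', 'K393H', 'N159L', 'S35C']
Intersection: ['A250W', 'D130E', 'E513G', 'K393H', 'S35C'] ∩ ['A250W', 'D130E', 'E513G', 'K393H', 'N159L', 'S35C'] = ['A250W', 'D130E', 'E513G', 'K393H', 'S35C']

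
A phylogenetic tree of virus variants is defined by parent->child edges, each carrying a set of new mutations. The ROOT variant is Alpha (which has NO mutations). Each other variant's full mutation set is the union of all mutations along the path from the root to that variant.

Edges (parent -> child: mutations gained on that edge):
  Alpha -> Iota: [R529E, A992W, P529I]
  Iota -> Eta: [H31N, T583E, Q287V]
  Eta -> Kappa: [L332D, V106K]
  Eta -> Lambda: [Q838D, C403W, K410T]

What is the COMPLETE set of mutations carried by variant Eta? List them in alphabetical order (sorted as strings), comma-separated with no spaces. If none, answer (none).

At Alpha: gained [] -> total []
At Iota: gained ['R529E', 'A992W', 'P529I'] -> total ['A992W', 'P529I', 'R529E']
At Eta: gained ['H31N', 'T583E', 'Q287V'] -> total ['A992W', 'H31N', 'P529I', 'Q287V', 'R529E', 'T583E']

Answer: A992W,H31N,P529I,Q287V,R529E,T583E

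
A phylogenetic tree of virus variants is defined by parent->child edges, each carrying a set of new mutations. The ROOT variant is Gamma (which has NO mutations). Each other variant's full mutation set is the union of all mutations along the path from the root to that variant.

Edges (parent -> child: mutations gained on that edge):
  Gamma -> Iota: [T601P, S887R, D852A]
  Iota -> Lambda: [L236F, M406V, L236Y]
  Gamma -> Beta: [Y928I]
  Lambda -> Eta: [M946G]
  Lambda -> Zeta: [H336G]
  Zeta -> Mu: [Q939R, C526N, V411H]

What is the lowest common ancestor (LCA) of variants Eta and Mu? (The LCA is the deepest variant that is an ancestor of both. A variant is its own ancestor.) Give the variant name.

Answer: Lambda

Derivation:
Path from root to Eta: Gamma -> Iota -> Lambda -> Eta
  ancestors of Eta: {Gamma, Iota, Lambda, Eta}
Path from root to Mu: Gamma -> Iota -> Lambda -> Zeta -> Mu
  ancestors of Mu: {Gamma, Iota, Lambda, Zeta, Mu}
Common ancestors: {Gamma, Iota, Lambda}
Walk up from Mu: Mu (not in ancestors of Eta), Zeta (not in ancestors of Eta), Lambda (in ancestors of Eta), Iota (in ancestors of Eta), Gamma (in ancestors of Eta)
Deepest common ancestor (LCA) = Lambda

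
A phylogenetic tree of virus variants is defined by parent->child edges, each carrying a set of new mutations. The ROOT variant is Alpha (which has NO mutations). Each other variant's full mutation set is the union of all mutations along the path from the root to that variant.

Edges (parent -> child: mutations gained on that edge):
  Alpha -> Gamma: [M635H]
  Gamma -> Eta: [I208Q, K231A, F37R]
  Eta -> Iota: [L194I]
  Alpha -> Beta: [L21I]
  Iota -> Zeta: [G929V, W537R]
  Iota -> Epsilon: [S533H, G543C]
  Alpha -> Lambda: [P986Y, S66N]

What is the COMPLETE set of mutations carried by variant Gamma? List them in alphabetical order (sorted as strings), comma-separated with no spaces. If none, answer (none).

Answer: M635H

Derivation:
At Alpha: gained [] -> total []
At Gamma: gained ['M635H'] -> total ['M635H']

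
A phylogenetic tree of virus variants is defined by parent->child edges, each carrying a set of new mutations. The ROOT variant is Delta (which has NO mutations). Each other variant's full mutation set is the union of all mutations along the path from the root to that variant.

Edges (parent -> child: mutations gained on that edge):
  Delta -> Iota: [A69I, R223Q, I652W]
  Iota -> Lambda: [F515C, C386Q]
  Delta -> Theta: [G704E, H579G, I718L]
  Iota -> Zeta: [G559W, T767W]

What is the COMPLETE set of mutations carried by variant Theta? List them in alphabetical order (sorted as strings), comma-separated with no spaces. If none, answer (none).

At Delta: gained [] -> total []
At Theta: gained ['G704E', 'H579G', 'I718L'] -> total ['G704E', 'H579G', 'I718L']

Answer: G704E,H579G,I718L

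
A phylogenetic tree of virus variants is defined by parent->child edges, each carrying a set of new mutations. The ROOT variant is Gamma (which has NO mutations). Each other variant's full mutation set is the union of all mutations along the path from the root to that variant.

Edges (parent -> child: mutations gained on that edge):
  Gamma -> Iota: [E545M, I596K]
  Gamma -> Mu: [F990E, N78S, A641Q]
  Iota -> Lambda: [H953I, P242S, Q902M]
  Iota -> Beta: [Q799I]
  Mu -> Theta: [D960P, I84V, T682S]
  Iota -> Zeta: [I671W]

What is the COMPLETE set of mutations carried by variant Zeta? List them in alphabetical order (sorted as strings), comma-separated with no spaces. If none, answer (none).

At Gamma: gained [] -> total []
At Iota: gained ['E545M', 'I596K'] -> total ['E545M', 'I596K']
At Zeta: gained ['I671W'] -> total ['E545M', 'I596K', 'I671W']

Answer: E545M,I596K,I671W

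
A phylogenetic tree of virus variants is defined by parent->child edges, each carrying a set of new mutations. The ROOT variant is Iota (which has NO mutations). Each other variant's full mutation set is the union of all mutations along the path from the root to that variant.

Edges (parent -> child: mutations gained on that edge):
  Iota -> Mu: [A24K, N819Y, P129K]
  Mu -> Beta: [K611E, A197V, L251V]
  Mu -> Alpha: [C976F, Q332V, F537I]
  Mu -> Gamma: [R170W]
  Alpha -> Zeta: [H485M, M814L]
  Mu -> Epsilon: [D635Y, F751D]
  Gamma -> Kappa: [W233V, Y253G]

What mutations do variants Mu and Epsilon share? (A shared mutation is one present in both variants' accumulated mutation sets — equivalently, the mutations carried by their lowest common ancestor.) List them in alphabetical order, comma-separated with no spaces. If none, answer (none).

Answer: A24K,N819Y,P129K

Derivation:
Accumulating mutations along path to Mu:
  At Iota: gained [] -> total []
  At Mu: gained ['A24K', 'N819Y', 'P129K'] -> total ['A24K', 'N819Y', 'P129K']
Mutations(Mu) = ['A24K', 'N819Y', 'P129K']
Accumulating mutations along path to Epsilon:
  At Iota: gained [] -> total []
  At Mu: gained ['A24K', 'N819Y', 'P129K'] -> total ['A24K', 'N819Y', 'P129K']
  At Epsilon: gained ['D635Y', 'F751D'] -> total ['A24K', 'D635Y', 'F751D', 'N819Y', 'P129K']
Mutations(Epsilon) = ['A24K', 'D635Y', 'F751D', 'N819Y', 'P129K']
Intersection: ['A24K', 'N819Y', 'P129K'] ∩ ['A24K', 'D635Y', 'F751D', 'N819Y', 'P129K'] = ['A24K', 'N819Y', 'P129K']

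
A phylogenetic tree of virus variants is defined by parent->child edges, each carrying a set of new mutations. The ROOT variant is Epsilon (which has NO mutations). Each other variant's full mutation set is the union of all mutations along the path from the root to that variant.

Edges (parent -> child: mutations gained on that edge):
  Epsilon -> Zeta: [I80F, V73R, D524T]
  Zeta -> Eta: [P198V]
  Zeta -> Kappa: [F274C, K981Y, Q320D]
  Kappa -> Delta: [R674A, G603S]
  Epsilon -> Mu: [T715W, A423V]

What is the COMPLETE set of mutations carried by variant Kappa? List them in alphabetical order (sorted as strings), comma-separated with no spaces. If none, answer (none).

At Epsilon: gained [] -> total []
At Zeta: gained ['I80F', 'V73R', 'D524T'] -> total ['D524T', 'I80F', 'V73R']
At Kappa: gained ['F274C', 'K981Y', 'Q320D'] -> total ['D524T', 'F274C', 'I80F', 'K981Y', 'Q320D', 'V73R']

Answer: D524T,F274C,I80F,K981Y,Q320D,V73R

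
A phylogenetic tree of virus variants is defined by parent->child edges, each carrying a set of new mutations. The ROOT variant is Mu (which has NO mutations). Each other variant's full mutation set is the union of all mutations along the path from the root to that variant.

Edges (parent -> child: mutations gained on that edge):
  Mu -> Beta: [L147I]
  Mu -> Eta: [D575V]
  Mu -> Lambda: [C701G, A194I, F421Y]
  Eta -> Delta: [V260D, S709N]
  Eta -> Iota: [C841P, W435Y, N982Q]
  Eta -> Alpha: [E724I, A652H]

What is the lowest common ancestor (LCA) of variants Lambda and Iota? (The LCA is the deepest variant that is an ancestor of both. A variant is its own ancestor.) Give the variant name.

Answer: Mu

Derivation:
Path from root to Lambda: Mu -> Lambda
  ancestors of Lambda: {Mu, Lambda}
Path from root to Iota: Mu -> Eta -> Iota
  ancestors of Iota: {Mu, Eta, Iota}
Common ancestors: {Mu}
Walk up from Iota: Iota (not in ancestors of Lambda), Eta (not in ancestors of Lambda), Mu (in ancestors of Lambda)
Deepest common ancestor (LCA) = Mu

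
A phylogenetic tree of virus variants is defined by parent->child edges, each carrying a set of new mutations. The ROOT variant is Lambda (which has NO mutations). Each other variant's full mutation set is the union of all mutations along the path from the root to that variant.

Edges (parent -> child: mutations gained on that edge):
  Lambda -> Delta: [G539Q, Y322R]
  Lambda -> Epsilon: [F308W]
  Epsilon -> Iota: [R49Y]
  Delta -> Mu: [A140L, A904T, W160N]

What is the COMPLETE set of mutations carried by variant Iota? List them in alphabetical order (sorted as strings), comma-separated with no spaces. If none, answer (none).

Answer: F308W,R49Y

Derivation:
At Lambda: gained [] -> total []
At Epsilon: gained ['F308W'] -> total ['F308W']
At Iota: gained ['R49Y'] -> total ['F308W', 'R49Y']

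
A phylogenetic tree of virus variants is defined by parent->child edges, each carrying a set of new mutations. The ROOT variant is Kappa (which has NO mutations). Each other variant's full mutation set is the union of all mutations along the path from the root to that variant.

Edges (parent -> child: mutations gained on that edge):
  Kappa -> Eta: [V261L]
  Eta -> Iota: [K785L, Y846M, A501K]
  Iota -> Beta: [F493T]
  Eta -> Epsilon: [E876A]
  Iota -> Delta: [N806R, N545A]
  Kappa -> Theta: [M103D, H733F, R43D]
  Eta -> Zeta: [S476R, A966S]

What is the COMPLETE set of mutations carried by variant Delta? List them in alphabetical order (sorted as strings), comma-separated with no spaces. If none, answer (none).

Answer: A501K,K785L,N545A,N806R,V261L,Y846M

Derivation:
At Kappa: gained [] -> total []
At Eta: gained ['V261L'] -> total ['V261L']
At Iota: gained ['K785L', 'Y846M', 'A501K'] -> total ['A501K', 'K785L', 'V261L', 'Y846M']
At Delta: gained ['N806R', 'N545A'] -> total ['A501K', 'K785L', 'N545A', 'N806R', 'V261L', 'Y846M']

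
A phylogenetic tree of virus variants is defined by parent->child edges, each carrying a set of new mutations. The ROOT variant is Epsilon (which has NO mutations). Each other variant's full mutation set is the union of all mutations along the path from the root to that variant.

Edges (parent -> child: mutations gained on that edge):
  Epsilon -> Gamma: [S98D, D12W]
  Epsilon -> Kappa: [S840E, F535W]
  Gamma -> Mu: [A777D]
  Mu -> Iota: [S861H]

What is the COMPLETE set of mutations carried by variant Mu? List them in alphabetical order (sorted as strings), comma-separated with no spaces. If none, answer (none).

At Epsilon: gained [] -> total []
At Gamma: gained ['S98D', 'D12W'] -> total ['D12W', 'S98D']
At Mu: gained ['A777D'] -> total ['A777D', 'D12W', 'S98D']

Answer: A777D,D12W,S98D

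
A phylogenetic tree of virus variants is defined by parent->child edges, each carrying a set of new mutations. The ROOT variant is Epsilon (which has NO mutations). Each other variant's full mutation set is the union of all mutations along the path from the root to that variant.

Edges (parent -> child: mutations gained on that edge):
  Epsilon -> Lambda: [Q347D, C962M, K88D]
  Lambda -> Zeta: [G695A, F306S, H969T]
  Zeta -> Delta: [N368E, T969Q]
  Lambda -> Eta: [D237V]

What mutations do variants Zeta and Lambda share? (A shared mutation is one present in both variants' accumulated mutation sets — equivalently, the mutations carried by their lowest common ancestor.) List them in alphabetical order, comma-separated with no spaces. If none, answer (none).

Accumulating mutations along path to Zeta:
  At Epsilon: gained [] -> total []
  At Lambda: gained ['Q347D', 'C962M', 'K88D'] -> total ['C962M', 'K88D', 'Q347D']
  At Zeta: gained ['G695A', 'F306S', 'H969T'] -> total ['C962M', 'F306S', 'G695A', 'H969T', 'K88D', 'Q347D']
Mutations(Zeta) = ['C962M', 'F306S', 'G695A', 'H969T', 'K88D', 'Q347D']
Accumulating mutations along path to Lambda:
  At Epsilon: gained [] -> total []
  At Lambda: gained ['Q347D', 'C962M', 'K88D'] -> total ['C962M', 'K88D', 'Q347D']
Mutations(Lambda) = ['C962M', 'K88D', 'Q347D']
Intersection: ['C962M', 'F306S', 'G695A', 'H969T', 'K88D', 'Q347D'] ∩ ['C962M', 'K88D', 'Q347D'] = ['C962M', 'K88D', 'Q347D']

Answer: C962M,K88D,Q347D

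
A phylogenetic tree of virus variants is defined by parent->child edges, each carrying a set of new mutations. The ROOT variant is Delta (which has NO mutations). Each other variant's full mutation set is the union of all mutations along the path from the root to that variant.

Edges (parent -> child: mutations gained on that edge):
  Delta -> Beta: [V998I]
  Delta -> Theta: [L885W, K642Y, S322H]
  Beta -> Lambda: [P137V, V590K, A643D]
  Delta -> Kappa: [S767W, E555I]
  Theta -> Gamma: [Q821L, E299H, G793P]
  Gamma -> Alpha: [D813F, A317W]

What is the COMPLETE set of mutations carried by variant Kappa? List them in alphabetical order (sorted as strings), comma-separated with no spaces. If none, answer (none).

At Delta: gained [] -> total []
At Kappa: gained ['S767W', 'E555I'] -> total ['E555I', 'S767W']

Answer: E555I,S767W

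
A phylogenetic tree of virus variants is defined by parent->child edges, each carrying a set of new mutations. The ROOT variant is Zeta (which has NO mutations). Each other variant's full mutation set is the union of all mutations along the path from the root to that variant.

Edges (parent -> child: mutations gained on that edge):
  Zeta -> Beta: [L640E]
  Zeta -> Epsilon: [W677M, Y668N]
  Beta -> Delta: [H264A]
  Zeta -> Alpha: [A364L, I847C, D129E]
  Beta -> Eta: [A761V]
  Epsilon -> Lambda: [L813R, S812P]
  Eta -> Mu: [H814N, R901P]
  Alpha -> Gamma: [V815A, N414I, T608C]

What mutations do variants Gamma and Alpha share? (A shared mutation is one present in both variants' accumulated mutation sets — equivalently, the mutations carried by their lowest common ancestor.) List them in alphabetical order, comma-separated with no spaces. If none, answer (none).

Answer: A364L,D129E,I847C

Derivation:
Accumulating mutations along path to Gamma:
  At Zeta: gained [] -> total []
  At Alpha: gained ['A364L', 'I847C', 'D129E'] -> total ['A364L', 'D129E', 'I847C']
  At Gamma: gained ['V815A', 'N414I', 'T608C'] -> total ['A364L', 'D129E', 'I847C', 'N414I', 'T608C', 'V815A']
Mutations(Gamma) = ['A364L', 'D129E', 'I847C', 'N414I', 'T608C', 'V815A']
Accumulating mutations along path to Alpha:
  At Zeta: gained [] -> total []
  At Alpha: gained ['A364L', 'I847C', 'D129E'] -> total ['A364L', 'D129E', 'I847C']
Mutations(Alpha) = ['A364L', 'D129E', 'I847C']
Intersection: ['A364L', 'D129E', 'I847C', 'N414I', 'T608C', 'V815A'] ∩ ['A364L', 'D129E', 'I847C'] = ['A364L', 'D129E', 'I847C']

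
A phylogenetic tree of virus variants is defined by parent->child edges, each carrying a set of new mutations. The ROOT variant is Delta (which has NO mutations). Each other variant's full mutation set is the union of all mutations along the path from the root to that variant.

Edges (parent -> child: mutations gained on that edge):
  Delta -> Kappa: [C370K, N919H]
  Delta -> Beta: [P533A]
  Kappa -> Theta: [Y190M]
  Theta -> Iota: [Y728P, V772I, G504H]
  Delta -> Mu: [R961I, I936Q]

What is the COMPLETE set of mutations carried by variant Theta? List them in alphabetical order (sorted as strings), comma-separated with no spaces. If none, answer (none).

At Delta: gained [] -> total []
At Kappa: gained ['C370K', 'N919H'] -> total ['C370K', 'N919H']
At Theta: gained ['Y190M'] -> total ['C370K', 'N919H', 'Y190M']

Answer: C370K,N919H,Y190M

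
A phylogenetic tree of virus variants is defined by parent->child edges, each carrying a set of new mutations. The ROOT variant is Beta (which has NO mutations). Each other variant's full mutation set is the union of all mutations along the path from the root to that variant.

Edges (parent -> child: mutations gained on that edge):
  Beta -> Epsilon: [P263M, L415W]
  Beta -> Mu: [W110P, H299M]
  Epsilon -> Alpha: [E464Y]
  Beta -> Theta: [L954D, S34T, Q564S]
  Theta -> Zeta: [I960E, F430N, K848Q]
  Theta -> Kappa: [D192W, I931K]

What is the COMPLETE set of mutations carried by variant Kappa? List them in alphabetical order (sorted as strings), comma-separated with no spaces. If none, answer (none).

At Beta: gained [] -> total []
At Theta: gained ['L954D', 'S34T', 'Q564S'] -> total ['L954D', 'Q564S', 'S34T']
At Kappa: gained ['D192W', 'I931K'] -> total ['D192W', 'I931K', 'L954D', 'Q564S', 'S34T']

Answer: D192W,I931K,L954D,Q564S,S34T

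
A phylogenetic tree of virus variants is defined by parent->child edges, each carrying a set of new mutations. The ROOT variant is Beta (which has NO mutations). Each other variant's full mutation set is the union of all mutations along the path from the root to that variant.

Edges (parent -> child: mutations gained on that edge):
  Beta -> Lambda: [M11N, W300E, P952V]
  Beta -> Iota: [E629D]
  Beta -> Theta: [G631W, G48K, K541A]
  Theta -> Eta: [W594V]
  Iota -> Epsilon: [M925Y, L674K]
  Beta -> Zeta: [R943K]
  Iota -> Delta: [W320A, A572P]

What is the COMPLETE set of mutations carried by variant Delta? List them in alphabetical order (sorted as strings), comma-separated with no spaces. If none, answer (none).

At Beta: gained [] -> total []
At Iota: gained ['E629D'] -> total ['E629D']
At Delta: gained ['W320A', 'A572P'] -> total ['A572P', 'E629D', 'W320A']

Answer: A572P,E629D,W320A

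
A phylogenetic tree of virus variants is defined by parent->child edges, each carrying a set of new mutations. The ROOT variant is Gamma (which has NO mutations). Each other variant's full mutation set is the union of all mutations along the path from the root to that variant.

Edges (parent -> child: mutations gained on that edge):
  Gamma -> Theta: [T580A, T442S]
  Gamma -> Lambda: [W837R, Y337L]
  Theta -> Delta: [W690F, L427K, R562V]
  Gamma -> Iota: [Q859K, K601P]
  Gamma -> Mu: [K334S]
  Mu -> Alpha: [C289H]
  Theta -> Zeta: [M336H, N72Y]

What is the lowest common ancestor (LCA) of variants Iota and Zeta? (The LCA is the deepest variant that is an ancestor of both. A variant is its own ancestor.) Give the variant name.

Path from root to Iota: Gamma -> Iota
  ancestors of Iota: {Gamma, Iota}
Path from root to Zeta: Gamma -> Theta -> Zeta
  ancestors of Zeta: {Gamma, Theta, Zeta}
Common ancestors: {Gamma}
Walk up from Zeta: Zeta (not in ancestors of Iota), Theta (not in ancestors of Iota), Gamma (in ancestors of Iota)
Deepest common ancestor (LCA) = Gamma

Answer: Gamma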